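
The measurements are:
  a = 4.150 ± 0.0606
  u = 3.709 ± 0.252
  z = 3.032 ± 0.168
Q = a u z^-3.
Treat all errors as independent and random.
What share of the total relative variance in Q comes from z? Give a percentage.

(δQ/Q)² = (1·δa/a)² + (1·δu/u)² + (-3·δz/z)²
  a term: (1×0.0146)² = 0.000213
  u term: (1×0.0679)² = 0.00462
  z term: (-3×0.0554)² = 0.0276
Total = 0.0325. Share from z = 0.0276/0.0325 = 0.851.

85.1%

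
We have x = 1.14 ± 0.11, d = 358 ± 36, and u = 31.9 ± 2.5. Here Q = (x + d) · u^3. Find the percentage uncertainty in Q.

Let w = x + d = 359. δw = √(δx² + δd²) = √(0.0121 + 1300) = 36.0, so δw/w = 0.100.
Q is then a monomial in w, u:
δQ/Q = √((δw/w)² + (3·δu/u)²) = √(0.0100 + 0.0553) = 0.256

25.6%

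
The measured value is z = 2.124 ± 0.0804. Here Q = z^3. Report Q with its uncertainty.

Each factor contributes (exponent × relative error)² to (δQ/Q)²:
  (3·δz/z)² = (3×0.0379)² = 0.0129
δQ/Q = √(0.0129) = 0.114
Q = 9.582, so δQ = 0.114 × 9.582 = 1.09.

9.582 ± 1.09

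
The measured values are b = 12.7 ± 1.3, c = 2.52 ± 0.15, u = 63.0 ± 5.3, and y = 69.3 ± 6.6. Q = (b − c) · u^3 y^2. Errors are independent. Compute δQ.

Let w = b − c = 10.2. δw = √(δb² + δc²) = √(1.69 + 0.0225) = 1.31, so δw/w = 0.129.
Q is then a monomial in w, u, y:
δQ/Q = √((δw/w)² + (3·δu/u)² + (2·δy/y)²) = √(0.0165 + 0.0637 + 0.0363) = 0.341
Q = 1.22e+10, so δQ = 0.341 × 1.22e+10 = 4.17e+09.

4.17e+09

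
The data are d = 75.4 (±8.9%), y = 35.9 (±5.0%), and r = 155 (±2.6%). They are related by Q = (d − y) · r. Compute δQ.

1090

Let u = d − y = 39.5. δu = √(δd² + δy²) = √(45.0 + 3.22) = 6.95, so δu/u = 0.176.
Q is then a monomial in u, r:
δQ/Q = √((δu/u)² + (1·δr/r)²) = √(0.0309 + 0.000676) = 0.178
Q = 6120, so δQ = 0.178 × 6120 = 1090.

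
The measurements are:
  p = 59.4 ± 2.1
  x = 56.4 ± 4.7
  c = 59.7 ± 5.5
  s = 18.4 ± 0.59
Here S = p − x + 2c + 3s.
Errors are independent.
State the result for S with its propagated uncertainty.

178 ± 12.3

Sums and differences: (δS)² = Σ (cᵢ δxᵢ)².
  (δp)² = 4.41;  (δx)² = 22.1;  (2·δc)² = 121;  (3·δs)² = 3.13
δS = √(151) = 12.3
S = 178.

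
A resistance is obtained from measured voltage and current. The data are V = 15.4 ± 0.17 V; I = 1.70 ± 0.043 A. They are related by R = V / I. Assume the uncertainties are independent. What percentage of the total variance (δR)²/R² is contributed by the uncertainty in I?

(δR/R)² = (1·δV/V)² + (-1·δI/I)²
  V term: (1×0.0110)² = 0.000122
  I term: (-1×0.0253)² = 0.000640
Total = 0.000762. Share from I = 0.000640/0.000762 = 0.840.

84.0%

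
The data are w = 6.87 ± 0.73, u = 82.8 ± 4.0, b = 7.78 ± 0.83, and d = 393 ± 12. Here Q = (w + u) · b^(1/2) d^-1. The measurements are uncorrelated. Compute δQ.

Let h = w + u = 89.7. δh = √(δw² + δu²) = √(0.533 + 16.0) = 4.07, so δh/h = 0.0453.
Q is then a monomial in h, b, d:
δQ/Q = √((δh/h)² + (½·δb/b)² + (-1·δd/d)²) = √(0.00206 + 0.00285 + 0.000932) = 0.0764
Q = 0.636, so δQ = 0.0764 × 0.636 = 0.0486.

0.0486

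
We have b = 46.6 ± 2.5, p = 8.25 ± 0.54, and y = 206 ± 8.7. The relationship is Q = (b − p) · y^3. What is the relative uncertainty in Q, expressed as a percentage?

14.3%

Let u = b − p = 38.4. δu = √(δb² + δp²) = √(6.25 + 0.292) = 2.56, so δu/u = 0.0667.
Q is then a monomial in u, y:
δQ/Q = √((δu/u)² + (3·δy/y)²) = √(0.00445 + 0.0161) = 0.143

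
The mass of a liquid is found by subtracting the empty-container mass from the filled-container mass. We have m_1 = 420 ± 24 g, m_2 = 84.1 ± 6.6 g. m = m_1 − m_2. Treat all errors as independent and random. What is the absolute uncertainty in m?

24.9 g

Sums and differences: (δm)² = Σ (cᵢ δxᵢ)².
  (δm_1)² = 576;  (δm_2)² = 43.6
δm = √(620) = 24.9 g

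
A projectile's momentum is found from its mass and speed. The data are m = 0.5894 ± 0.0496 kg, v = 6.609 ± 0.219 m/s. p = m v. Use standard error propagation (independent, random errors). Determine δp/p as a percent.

For a monomial p ∝ m, v, fractional errors add in quadrature:
  (1·δm/m)² = (1×0.0842)² = 0.00708;  (1·δv/v)² = (1×0.0331)² = 0.00110
δp/p = √(0.00818) = 0.0904

9.04%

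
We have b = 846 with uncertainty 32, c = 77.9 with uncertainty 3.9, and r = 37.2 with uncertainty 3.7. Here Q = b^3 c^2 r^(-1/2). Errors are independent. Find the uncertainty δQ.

9.6e+10

Products/powers → add relative errors in quadrature, weighted by exponent:
  (3·δb/b)² = (3×0.0378)² = 0.0129;  (2·δc/c)² = (2×0.0501)² = 0.0100;  (−½·δr/r)² = (-0.5×0.0995)² = 0.00247
δQ/Q = √(0.0254) = 0.159
Q = 6.02e+11, so δQ = 0.159 × 6.02e+11 = 9.6e+10.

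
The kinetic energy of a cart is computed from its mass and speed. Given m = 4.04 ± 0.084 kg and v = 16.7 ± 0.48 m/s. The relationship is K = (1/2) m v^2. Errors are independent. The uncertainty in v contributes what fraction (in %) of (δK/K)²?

88.4%

(δK/K)² = (1·δm/m)² + (2·δv/v)²
  m term: (1×0.0208)² = 0.000432
  v term: (2×0.0287)² = 0.00330
Total = 0.00374. Share from v = 0.00330/0.00374 = 0.884.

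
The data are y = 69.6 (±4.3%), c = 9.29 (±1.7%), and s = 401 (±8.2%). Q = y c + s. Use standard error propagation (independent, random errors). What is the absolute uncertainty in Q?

Let p = y·c = 647. δp/p = √((1·δy/y)² + (1·δc/c)²) = √(0.00185 + 0.000289) = 0.0462, so δp = 29.9.
Q = p + s: δQ = √(δp² + δs²) = √(894 + 1080) = 44.4

44.4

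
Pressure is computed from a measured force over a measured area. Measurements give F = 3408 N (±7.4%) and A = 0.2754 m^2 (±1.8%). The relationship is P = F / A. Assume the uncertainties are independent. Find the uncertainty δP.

P is a product of powers, so relative uncertainties combine in quadrature:
  (1·δF/F)² = (1×0.0740)² = 0.00548;  (-1·δA/A)² = (-1×0.0180)² = 0.000324
δP/P = √(0.00580) = 0.0762
P = 12370 Pa, so δP = 0.0762 × 12370 = 942 Pa.

942 Pa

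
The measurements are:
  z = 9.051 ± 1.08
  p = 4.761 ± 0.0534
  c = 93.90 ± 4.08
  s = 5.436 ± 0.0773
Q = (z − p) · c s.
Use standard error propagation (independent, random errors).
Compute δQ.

Let u = z − p = 4.290. δu = √(δz² + δp²) = √(1.17 + 0.00285) = 1.08, so δu/u = 0.252.
Q is then a monomial in u, c, s:
δQ/Q = √((δu/u)² + (1·δc/c)² + (1·δs/s)²) = √(0.0635 + 0.00189 + 0.000202) = 0.256
Q = 2190, so δQ = 0.256 × 2190 = 561.

561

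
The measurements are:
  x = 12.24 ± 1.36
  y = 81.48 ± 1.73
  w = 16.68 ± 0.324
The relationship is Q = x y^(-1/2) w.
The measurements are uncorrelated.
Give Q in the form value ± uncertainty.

22.62 ± 2.56

Products/powers → add relative errors in quadrature, weighted by exponent:
  (1·δx/x)² = (1×0.111)² = 0.0123;  (−½·δy/y)² = (-0.5×0.0212)² = 0.000113;  (1·δw/w)² = (1×0.0194)² = 0.000377
δQ/Q = √(0.0128) = 0.113
Q = 22.62, so δQ = 0.113 × 22.62 = 2.56.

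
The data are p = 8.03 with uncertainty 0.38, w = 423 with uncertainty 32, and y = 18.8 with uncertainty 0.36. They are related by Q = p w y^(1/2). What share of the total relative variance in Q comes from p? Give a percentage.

(δQ/Q)² = (1·δp/p)² + (1·δw/w)² + (½·δy/y)²
  p term: (1×0.0473)² = 0.00224
  w term: (1×0.0757)² = 0.00572
  y term: (0.5×0.0191)² = 9.17e-05
Total = 0.00805. Share from p = 0.00224/0.00805 = 0.278.

27.8%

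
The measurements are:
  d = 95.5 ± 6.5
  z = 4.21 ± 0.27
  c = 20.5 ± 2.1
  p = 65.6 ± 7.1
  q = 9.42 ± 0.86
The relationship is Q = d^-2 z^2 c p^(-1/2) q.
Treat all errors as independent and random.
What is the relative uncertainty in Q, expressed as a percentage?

23.8%

Products/powers → add relative errors in quadrature, weighted by exponent:
  (-2·δd/d)² = (-2×0.0681)² = 0.0185;  (2·δz/z)² = (2×0.0641)² = 0.0165;  (1·δc/c)² = (1×0.102)² = 0.0105;  (−½·δp/p)² = (-0.5×0.108)² = 0.00293;  (1·δq/q)² = (1×0.0913)² = 0.00833
δQ/Q = √(0.0567) = 0.238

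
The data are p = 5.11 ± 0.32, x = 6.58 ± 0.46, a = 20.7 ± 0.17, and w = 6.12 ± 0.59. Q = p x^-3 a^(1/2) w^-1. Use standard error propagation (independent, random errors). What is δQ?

0.00319

Q is a product of powers, so relative uncertainties combine in quadrature:
  (1·δp/p)² = (1×0.0626)² = 0.00392;  (-3·δx/x)² = (-3×0.0699)² = 0.0440;  (½·δa/a)² = (0.5×0.00821)² = 1.69e-05;  (-1·δw/w)² = (-1×0.0964)² = 0.00929
δQ/Q = √(0.0572) = 0.239
Q = 0.0133, so δQ = 0.239 × 0.0133 = 0.00319.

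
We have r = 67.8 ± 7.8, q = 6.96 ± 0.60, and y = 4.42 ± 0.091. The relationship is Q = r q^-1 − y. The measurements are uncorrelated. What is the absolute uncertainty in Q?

Let p = r·q^-1 = 9.74. δp/p = √((1·δr/r)² + (-1·δq/q)²) = √(0.0132 + 0.00743) = 0.144, so δp = 1.40.
Q = p − y: δQ = √(δp² + δy²) = √(1.96 + 0.00828) = 1.40

1.40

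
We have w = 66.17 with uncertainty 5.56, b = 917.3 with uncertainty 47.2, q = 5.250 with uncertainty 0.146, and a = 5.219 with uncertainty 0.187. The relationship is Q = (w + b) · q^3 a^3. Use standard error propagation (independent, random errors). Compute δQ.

2.92e+06

Let u = w + b = 983.5. δu = √(δw² + δb²) = √(30.9 + 2230) = 47.5, so δu/u = 0.0483.
Q is then a monomial in u, q, a:
δQ/Q = √((δu/u)² + (3·δq/q)² + (3·δa/a)²) = √(0.00234 + 0.00696 + 0.0116) = 0.144
Q = 2.023e+07, so δQ = 0.144 × 2.023e+07 = 2.92e+06.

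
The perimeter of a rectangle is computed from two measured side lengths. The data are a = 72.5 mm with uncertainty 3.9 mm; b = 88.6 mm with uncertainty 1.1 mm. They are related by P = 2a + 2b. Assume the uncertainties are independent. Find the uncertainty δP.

Each term contributes (cᵢ δxᵢ)² to (δP)²:
  (2·δa)² = 60.8;  (2·δb)² = 4.84
δP = √(65.7) = 8.10 mm

8.10 mm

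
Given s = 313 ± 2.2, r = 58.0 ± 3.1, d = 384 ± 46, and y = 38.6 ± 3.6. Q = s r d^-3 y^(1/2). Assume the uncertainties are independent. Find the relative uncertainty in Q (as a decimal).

Relative error in a monomial: (δQ/Q)² = Σ (nᵢ · δxᵢ/xᵢ)².
  (1·δs/s)² = (1×0.00703)² = 4.94e-05;  (1·δr/r)² = (1×0.0534)² = 0.00286;  (-3·δd/d)² = (-3×0.120)² = 0.129;  (½·δy/y)² = (0.5×0.0933)² = 0.00217
δQ/Q = √(0.134) = 0.366

0.366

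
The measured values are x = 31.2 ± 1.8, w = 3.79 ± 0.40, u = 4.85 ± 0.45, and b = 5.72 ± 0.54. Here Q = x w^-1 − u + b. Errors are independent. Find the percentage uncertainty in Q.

13.3%

Let p = x·w^-1 = 8.23. δp/p = √((1·δx/x)² + (-1·δw/w)²) = √(0.00333 + 0.0111) = 0.120, so δp = 0.990.
Q = p − u + b: δQ = √(δp² + δu² + δb²) = √(0.980 + 0.203 + 0.292) = 1.21
Q = 9.10, so δQ/Q = 1.21/9.10 = 0.133.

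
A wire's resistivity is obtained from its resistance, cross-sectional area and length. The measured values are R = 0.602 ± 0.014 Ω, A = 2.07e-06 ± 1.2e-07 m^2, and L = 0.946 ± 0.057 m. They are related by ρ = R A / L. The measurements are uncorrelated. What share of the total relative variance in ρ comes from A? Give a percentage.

44.6%

(δρ/ρ)² = (1·δR/R)² + (1·δA/A)² + (-1·δL/L)²
  R term: (1×0.0233)² = 0.000541
  A term: (1×0.0580)² = 0.00336
  L term: (-1×0.0603)² = 0.00363
Total = 0.00753. Share from A = 0.00336/0.00753 = 0.446.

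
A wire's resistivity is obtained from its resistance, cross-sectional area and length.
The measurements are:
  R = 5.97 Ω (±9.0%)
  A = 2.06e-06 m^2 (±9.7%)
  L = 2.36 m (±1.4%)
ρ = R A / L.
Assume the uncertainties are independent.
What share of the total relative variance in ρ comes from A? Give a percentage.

53.1%

(δρ/ρ)² = (1·δR/R)² + (1·δA/A)² + (-1·δL/L)²
  R term: (1×0.0900)² = 0.00810
  A term: (1×0.0970)² = 0.00941
  L term: (-1×0.0140)² = 0.000196
Total = 0.0177. Share from A = 0.00941/0.0177 = 0.531.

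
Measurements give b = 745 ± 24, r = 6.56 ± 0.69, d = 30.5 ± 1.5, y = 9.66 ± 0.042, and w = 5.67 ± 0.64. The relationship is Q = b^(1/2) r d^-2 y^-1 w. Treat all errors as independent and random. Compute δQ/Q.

0.184

Relative error in a monomial: (δQ/Q)² = Σ (nᵢ · δxᵢ/xᵢ)².
  (½·δb/b)² = (0.5×0.0322)² = 0.000259;  (1·δr/r)² = (1×0.105)² = 0.0111;  (-2·δd/d)² = (-2×0.0492)² = 0.00967;  (-1·δy/y)² = (-1×0.00435)² = 1.89e-05;  (1·δw/w)² = (1×0.113)² = 0.0127
δQ/Q = √(0.0338) = 0.184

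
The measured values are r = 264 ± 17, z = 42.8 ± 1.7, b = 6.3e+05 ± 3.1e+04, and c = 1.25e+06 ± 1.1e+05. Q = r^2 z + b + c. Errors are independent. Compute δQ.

4.18e+05

Let p = r^2·z = 2.98e+06. δp/p = √((2·δr/r)² + (1·δz/z)²) = √(0.0166 + 0.00158) = 0.135, so δp = 4.02e+05.
Q = p + b + c: δQ = √(δp² + δb² + δc²) = √(1.62e+11 + 9.61e+08 + 1.21e+10) = 4.18e+05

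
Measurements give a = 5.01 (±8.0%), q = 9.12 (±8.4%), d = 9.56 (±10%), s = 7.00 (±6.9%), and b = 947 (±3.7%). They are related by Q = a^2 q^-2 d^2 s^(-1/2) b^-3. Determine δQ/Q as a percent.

Q is a product of powers, so relative uncertainties combine in quadrature:
  (2·δa/a)² = (2×0.0800)² = 0.0256;  (-2·δq/q)² = (-2×0.0840)² = 0.0282;  (2·δd/d)² = (2×0.100)² = 0.0400;  (−½·δs/s)² = (-0.5×0.0690)² = 0.00119;  (-3·δb/b)² = (-3×0.0370)² = 0.0123
δQ/Q = √(0.107) = 0.328

32.8%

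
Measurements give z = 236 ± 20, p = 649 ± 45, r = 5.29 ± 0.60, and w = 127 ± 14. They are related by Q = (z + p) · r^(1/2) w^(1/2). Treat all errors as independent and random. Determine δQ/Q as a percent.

Let u = z + p = 885. δu = √(δz² + δp²) = √(400 + 2020) = 49.2, so δu/u = 0.0556.
Q is then a monomial in u, r, w:
δQ/Q = √((δu/u)² + (½·δr/r)² + (½·δw/w)²) = √(0.00310 + 0.00322 + 0.00304) = 0.0967

9.67%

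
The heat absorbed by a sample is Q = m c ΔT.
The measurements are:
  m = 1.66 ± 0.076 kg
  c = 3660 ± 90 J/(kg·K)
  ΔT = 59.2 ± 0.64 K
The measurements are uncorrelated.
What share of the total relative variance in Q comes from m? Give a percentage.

74.4%

(δQ/Q)² = (1·δm/m)² + (1·δc/c)² + (1·δΔT/ΔT)²
  m term: (1×0.0458)² = 0.00210
  c term: (1×0.0246)² = 0.000605
  ΔT term: (1×0.0108)² = 0.000117
Total = 0.00282. Share from m = 0.00210/0.00282 = 0.744.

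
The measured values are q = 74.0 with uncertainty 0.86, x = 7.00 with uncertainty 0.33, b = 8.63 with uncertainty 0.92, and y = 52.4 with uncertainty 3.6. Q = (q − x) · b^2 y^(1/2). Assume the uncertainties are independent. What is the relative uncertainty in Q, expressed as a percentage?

Let u = q − x = 67.0. δu = √(δq² + δx²) = √(0.740 + 0.109) = 0.921, so δu/u = 0.0137.
Q is then a monomial in u, b, y:
δQ/Q = √((δu/u)² + (2·δb/b)² + (½·δy/y)²) = √(0.000189 + 0.0455 + 0.00118) = 0.216

21.6%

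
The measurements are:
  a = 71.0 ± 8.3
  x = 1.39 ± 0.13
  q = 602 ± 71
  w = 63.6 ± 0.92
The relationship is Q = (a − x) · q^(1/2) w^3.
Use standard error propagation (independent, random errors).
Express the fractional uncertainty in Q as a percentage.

14.0%

Let u = a − x = 69.6. δu = √(δa² + δx²) = √(68.9 + 0.0169) = 8.30, so δu/u = 0.119.
Q is then a monomial in u, q, w:
δQ/Q = √((δu/u)² + (½·δq/q)² + (3·δw/w)²) = √(0.0142 + 0.00348 + 0.00188) = 0.140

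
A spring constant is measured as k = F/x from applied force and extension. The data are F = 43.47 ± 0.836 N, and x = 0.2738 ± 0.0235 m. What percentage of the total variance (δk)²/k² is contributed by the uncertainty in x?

(δk/k)² = (1·δF/F)² + (-1·δx/x)²
  F term: (1×0.0192)² = 0.000370
  x term: (-1×0.0858)² = 0.00737
Total = 0.00774. Share from x = 0.00737/0.00774 = 0.952.

95.2%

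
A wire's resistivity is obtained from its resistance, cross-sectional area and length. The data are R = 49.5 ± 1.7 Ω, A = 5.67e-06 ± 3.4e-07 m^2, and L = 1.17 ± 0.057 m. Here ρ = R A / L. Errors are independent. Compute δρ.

2.03e-05 Ω·m

Products/powers → add relative errors in quadrature, weighted by exponent:
  (1·δR/R)² = (1×0.0343)² = 0.00118;  (1·δA/A)² = (1×0.0600)² = 0.00360;  (-1·δL/L)² = (-1×0.0487)² = 0.00237
δρ/ρ = √(0.00715) = 0.0845
ρ = 0.000240 Ω·m, so δρ = 0.0845 × 0.000240 = 2.03e-05 Ω·m.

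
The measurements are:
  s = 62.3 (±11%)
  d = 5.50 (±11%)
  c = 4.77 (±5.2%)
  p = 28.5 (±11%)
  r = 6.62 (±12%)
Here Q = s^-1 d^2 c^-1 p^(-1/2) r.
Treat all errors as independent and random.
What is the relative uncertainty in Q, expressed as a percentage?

28.4%

Each factor contributes (exponent × relative error)² to (δQ/Q)²:
  (-1·δs/s)² = (-1×0.110)² = 0.0121;  (2·δd/d)² = (2×0.110)² = 0.0484;  (-1·δc/c)² = (-1×0.0520)² = 0.00270;  (−½·δp/p)² = (-0.5×0.110)² = 0.00303;  (1·δr/r)² = (1×0.120)² = 0.0144
δQ/Q = √(0.0806) = 0.284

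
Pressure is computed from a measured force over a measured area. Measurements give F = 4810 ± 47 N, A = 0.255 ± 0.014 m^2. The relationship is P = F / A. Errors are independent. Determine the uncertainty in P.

P is a product of powers, so relative uncertainties combine in quadrature:
  (1·δF/F)² = (1×0.00977)² = 9.55e-05;  (-1·δA/A)² = (-1×0.0549)² = 0.00301
δP/P = √(0.00311) = 0.0558
P = 18900 Pa, so δP = 0.0558 × 18900 = 1050 Pa.

1050 Pa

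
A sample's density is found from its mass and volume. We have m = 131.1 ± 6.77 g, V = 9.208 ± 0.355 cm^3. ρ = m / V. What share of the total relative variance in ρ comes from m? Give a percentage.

(δρ/ρ)² = (1·δm/m)² + (-1·δV/V)²
  m term: (1×0.0516)² = 0.00267
  V term: (-1×0.0386)² = 0.00149
Total = 0.00415. Share from m = 0.00267/0.00415 = 0.642.

64.2%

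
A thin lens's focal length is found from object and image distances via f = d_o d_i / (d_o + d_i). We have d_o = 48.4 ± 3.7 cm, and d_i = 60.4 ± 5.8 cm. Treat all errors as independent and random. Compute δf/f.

∂f/∂d_o = (d_i/(d_o+d_i))² = 0.308;  ∂f/∂d_i = (d_o/(d_o+d_i))² = 0.198
δf = √((∂f/∂d_o · δd_o)² + (∂f/∂d_i · δd_i)²) = √(1.30 + 1.32) = 1.62 cm
f = 26.9 cm, so δf/f = 1.62/26.9 = 0.0602.

0.0602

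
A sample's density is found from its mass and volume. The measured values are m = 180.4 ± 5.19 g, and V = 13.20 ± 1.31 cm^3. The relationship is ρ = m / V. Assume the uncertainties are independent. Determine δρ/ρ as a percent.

10.3%

Since ρ is a product/quotient, work with relative uncertainties:
  (1·δm/m)² = (1×0.0288)² = 0.000828;  (-1·δV/V)² = (-1×0.0992)² = 0.00985
δρ/ρ = √(0.0107) = 0.103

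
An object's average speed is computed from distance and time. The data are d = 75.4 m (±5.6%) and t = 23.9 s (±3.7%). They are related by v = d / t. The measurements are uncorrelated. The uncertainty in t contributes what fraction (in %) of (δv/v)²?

(δv/v)² = (1·δd/d)² + (-1·δt/t)²
  d term: (1×0.0560)² = 0.00314
  t term: (-1×0.0370)² = 0.00137
Total = 0.00450. Share from t = 0.00137/0.00450 = 0.304.

30.4%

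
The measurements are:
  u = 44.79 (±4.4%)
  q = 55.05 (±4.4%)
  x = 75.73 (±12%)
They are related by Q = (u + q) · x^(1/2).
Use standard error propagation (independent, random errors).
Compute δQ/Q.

Let w = u + q = 99.84. δw = √(δu² + δq²) = √(3.88 + 5.87) = 3.12, so δw/w = 0.0313.
Q is then a monomial in w, x:
δQ/Q = √((δw/w)² + (½·δx/x)²) = √(0.000978 + 0.00360) = 0.0677

0.0677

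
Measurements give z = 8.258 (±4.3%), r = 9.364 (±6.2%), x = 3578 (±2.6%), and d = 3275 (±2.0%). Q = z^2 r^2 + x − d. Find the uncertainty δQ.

Let p = z^2·r^2 = 5980. δp/p = √((2·δz/z)² + (2·δr/r)²) = √(0.00740 + 0.0154) = 0.151, so δp = 902.
Q = p + x − d: δQ = √(δp² + δx² + δd²) = √(8.14e+05 + 8650 + 4290) = 909

909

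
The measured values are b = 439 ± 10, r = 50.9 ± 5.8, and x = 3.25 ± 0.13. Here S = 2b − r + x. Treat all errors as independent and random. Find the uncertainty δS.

Absolute uncertainties add in quadrature for a linear combination:
  (2·δb)² = 400;  (δr)² = 33.6;  (δx)² = 0.0169
δS = √(434) = 20.8

20.8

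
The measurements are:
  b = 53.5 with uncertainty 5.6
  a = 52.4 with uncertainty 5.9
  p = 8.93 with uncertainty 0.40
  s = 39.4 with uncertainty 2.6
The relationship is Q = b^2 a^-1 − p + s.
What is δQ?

13.2

Let w = b^2·a^-1 = 54.6. δw/w = √((2·δb/b)² + (-1·δa/a)²) = √(0.0438 + 0.0127) = 0.238, so δw = 13.0.
Q = w − p + s: δQ = √(δw² + δp² + δs²) = √(169 + 0.160 + 6.76) = 13.2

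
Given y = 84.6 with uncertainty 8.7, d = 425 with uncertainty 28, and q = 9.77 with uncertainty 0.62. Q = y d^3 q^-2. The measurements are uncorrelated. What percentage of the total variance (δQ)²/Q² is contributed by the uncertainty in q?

(δQ/Q)² = (1·δy/y)² + (3·δd/d)² + (-2·δq/q)²
  y term: (1×0.103)² = 0.0106
  d term: (3×0.0659)² = 0.0391
  q term: (-2×0.0635)² = 0.0161
Total = 0.0657. Share from q = 0.0161/0.0657 = 0.245.

24.5%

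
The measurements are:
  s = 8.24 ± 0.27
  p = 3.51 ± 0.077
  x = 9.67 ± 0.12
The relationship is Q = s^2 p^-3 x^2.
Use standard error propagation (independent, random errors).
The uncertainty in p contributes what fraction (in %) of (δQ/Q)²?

(δQ/Q)² = (2·δs/s)² + (-3·δp/p)² + (2·δx/x)²
  s term: (2×0.0328)² = 0.00429
  p term: (-3×0.0219)² = 0.00433
  x term: (2×0.0124)² = 0.000616
Total = 0.00924. Share from p = 0.00433/0.00924 = 0.469.

46.9%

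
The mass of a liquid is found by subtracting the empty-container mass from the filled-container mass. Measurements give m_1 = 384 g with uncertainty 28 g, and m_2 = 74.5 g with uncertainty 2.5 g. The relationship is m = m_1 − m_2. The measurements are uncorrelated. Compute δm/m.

For a sum/difference, combine absolute errors in quadrature:
  (δm_1)² = 784;  (δm_2)² = 6.25
δm = √(790) = 28.1 g
m = 310 g, so δm/m = 28.1/310 = 0.0908.

0.0908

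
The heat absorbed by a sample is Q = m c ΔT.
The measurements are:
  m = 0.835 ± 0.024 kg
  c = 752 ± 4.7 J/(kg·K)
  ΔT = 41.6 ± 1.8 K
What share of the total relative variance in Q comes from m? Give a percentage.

30.2%

(δQ/Q)² = (1·δm/m)² + (1·δc/c)² + (1·δΔT/ΔT)²
  m term: (1×0.0287)² = 0.000826
  c term: (1×0.00625)² = 3.91e-05
  ΔT term: (1×0.0433)² = 0.00187
Total = 0.00274. Share from m = 0.000826/0.00274 = 0.302.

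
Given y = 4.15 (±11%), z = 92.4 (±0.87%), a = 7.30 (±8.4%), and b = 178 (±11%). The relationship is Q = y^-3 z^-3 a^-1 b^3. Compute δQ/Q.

Q is a product of powers, so relative uncertainties combine in quadrature:
  (-3·δy/y)² = (-3×0.110)² = 0.109;  (-3·δz/z)² = (-3×0.00870)² = 0.000681;  (-1·δa/a)² = (-1×0.0840)² = 0.00706;  (3·δb/b)² = (3×0.110)² = 0.109
δQ/Q = √(0.226) = 0.475

0.475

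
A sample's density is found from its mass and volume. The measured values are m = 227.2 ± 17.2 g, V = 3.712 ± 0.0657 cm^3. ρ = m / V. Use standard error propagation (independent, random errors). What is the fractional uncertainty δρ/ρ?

Relative error in a monomial: (δρ/ρ)² = Σ (nᵢ · δxᵢ/xᵢ)².
  (1·δm/m)² = (1×0.0757)² = 0.00573;  (-1·δV/V)² = (-1×0.0177)² = 0.000313
δρ/ρ = √(0.00604) = 0.0777

0.0777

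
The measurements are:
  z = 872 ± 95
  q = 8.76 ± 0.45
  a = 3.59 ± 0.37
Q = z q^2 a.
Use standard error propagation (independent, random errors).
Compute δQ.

Relative error in a monomial: (δQ/Q)² = Σ (nᵢ · δxᵢ/xᵢ)².
  (1·δz/z)² = (1×0.109)² = 0.0119;  (2·δq/q)² = (2×0.0514)² = 0.0106;  (1·δa/a)² = (1×0.103)² = 0.0106
δQ/Q = √(0.0330) = 0.182
Q = 2.4e+05, so δQ = 0.182 × 2.4e+05 = 43700.

43700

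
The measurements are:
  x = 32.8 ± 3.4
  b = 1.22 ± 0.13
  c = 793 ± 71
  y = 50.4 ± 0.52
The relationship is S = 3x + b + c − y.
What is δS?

Sums and differences: (δS)² = Σ (cᵢ δxᵢ)².
  (3·δx)² = 104;  (δb)² = 0.0169;  (δc)² = 5040;  (δy)² = 0.270
δS = √(5150) = 71.7

71.7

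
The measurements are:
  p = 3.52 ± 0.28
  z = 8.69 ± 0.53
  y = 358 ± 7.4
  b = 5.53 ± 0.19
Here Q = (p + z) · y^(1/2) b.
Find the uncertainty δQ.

77.7

Let u = p + z = 12.2. δu = √(δp² + δz²) = √(0.0784 + 0.281) = 0.599, so δu/u = 0.0491.
Q is then a monomial in u, y, b:
δQ/Q = √((δu/u)² + (½·δy/y)² + (1·δb/b)²) = √(0.00241 + 0.000107 + 0.00118) = 0.0608
Q = 1280, so δQ = 0.0608 × 1280 = 77.7.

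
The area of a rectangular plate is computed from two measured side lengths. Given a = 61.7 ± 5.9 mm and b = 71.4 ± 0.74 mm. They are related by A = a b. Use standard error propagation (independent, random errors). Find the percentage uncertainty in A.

9.62%

Products/powers → add relative errors in quadrature, weighted by exponent:
  (1·δa/a)² = (1×0.0956)² = 0.00914;  (1·δb/b)² = (1×0.0104)² = 0.000107
δA/A = √(0.00925) = 0.0962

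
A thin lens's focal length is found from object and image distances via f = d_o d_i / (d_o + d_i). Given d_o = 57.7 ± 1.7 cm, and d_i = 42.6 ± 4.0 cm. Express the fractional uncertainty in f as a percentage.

∂f/∂d_o = (d_i/(d_o+d_i))² = 0.180;  ∂f/∂d_i = (d_o/(d_o+d_i))² = 0.331
δf = √((∂f/∂d_o · δd_o)² + (∂f/∂d_i · δd_i)²) = √(0.0940 + 1.75) = 1.36 cm
f = 24.5 cm, so δf/f = 1.36/24.5 = 0.0554.

5.54%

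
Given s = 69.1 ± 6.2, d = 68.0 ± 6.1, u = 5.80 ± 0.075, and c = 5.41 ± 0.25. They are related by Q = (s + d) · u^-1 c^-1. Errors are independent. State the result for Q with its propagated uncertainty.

4.37 ± 0.348

Let w = s + d = 137. δw = √(δs² + δd²) = √(38.4 + 37.2) = 8.70, so δw/w = 0.0634.
Q is then a monomial in w, u, c:
δQ/Q = √((δw/w)² + (-1·δu/u)² + (-1·δc/c)²) = √(0.00402 + 0.000167 + 0.00214) = 0.0795
Q = 4.37, so δQ = 0.0795 × 4.37 = 0.348.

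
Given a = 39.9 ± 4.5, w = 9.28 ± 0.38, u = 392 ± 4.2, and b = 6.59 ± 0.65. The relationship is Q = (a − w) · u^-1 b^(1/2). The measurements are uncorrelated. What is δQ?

Let h = a − w = 30.6. δh = √(δa² + δw²) = √(20.2 + 0.144) = 4.52, so δh/h = 0.147.
Q is then a monomial in h, u, b:
δQ/Q = √((δh/h)² + (-1·δu/u)² + (½·δb/b)²) = √(0.0218 + 0.000115 + 0.00243) = 0.156
Q = 0.201, so δQ = 0.156 × 0.201 = 0.0313.

0.0313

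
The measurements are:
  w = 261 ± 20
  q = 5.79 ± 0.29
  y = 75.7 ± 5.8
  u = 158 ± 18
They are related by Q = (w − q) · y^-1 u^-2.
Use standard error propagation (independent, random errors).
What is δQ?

3.41e-05

Let h = w − q = 255. δh = √(δw² + δq²) = √(400 + 0.0841) = 20.0, so δh/h = 0.0784.
Q is then a monomial in h, y, u:
δQ/Q = √((δh/h)² + (-1·δy/y)² + (-2·δu/u)²) = √(0.00614 + 0.00587 + 0.0519) = 0.253
Q = 0.000135, so δQ = 0.253 × 0.000135 = 3.41e-05.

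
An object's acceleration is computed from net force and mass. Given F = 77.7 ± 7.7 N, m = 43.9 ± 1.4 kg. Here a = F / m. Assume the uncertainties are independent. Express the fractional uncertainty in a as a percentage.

10.4%

a is a product of powers, so relative uncertainties combine in quadrature:
  (1·δF/F)² = (1×0.0991)² = 0.00982;  (-1·δm/m)² = (-1×0.0319)² = 0.00102
δa/a = √(0.0108) = 0.104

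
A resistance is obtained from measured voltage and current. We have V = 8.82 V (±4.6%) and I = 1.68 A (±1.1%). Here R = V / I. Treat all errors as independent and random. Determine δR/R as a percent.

Since R is a product/quotient, work with relative uncertainties:
  (1·δV/V)² = (1×0.0460)² = 0.00212;  (-1·δI/I)² = (-1×0.0110)² = 0.000121
δR/R = √(0.00224) = 0.0473

4.73%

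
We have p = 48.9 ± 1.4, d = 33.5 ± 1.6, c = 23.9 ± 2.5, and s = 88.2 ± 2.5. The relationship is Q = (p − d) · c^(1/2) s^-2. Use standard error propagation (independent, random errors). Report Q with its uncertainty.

0.00968 ± 0.00153

Let u = p − d = 15.4. δu = √(δp² + δd²) = √(1.96 + 2.56) = 2.13, so δu/u = 0.138.
Q is then a monomial in u, c, s:
δQ/Q = √((δu/u)² + (½·δc/c)² + (-2·δs/s)²) = √(0.0191 + 0.00274 + 0.00321) = 0.158
Q = 0.00968, so δQ = 0.158 × 0.00968 = 0.00153.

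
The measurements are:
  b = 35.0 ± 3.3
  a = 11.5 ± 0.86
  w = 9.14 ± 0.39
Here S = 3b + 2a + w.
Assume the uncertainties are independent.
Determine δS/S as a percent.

Absolute uncertainties add in quadrature for a linear combination:
  (3·δb)² = 98.0;  (2·δa)² = 2.96;  (δw)² = 0.152
δS = √(101) = 10.1
S = 137, so δS/S = 10.1/137 = 0.0733.

7.33%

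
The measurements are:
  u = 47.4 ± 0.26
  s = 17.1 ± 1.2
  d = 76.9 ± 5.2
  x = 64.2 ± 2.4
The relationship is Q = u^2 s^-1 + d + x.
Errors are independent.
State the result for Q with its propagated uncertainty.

272 ± 10.9

Let p = u^2·s^-1 = 131. δp/p = √((2·δu/u)² + (-1·δs/s)²) = √(0.000120 + 0.00492) = 0.0710, so δp = 9.33.
Q = p + d + x: δQ = √(δp² + δd² + δx²) = √(87.1 + 27.0 + 5.76) = 10.9
Q = 272.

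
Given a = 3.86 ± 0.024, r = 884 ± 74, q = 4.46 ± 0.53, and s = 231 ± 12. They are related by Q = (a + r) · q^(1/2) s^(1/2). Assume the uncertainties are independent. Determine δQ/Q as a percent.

10.6%

Let u = a + r = 888. δu = √(δa² + δr²) = √(0.000576 + 5480) = 74.0, so δu/u = 0.0833.
Q is then a monomial in u, q, s:
δQ/Q = √((δu/u)² + (½·δq/q)² + (½·δs/s)²) = √(0.00695 + 0.00353 + 0.000675) = 0.106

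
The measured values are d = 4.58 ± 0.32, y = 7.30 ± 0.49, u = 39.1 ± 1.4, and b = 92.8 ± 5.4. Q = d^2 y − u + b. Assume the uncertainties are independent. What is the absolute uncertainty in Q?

Let p = d^2·y = 153. δp/p = √((2·δd/d)² + (1·δy/y)²) = √(0.0195 + 0.00451) = 0.155, so δp = 23.7.
Q = p − u + b: δQ = √(δp² + δu² + δb²) = √(564 + 1.96 + 29.2) = 24.4

24.4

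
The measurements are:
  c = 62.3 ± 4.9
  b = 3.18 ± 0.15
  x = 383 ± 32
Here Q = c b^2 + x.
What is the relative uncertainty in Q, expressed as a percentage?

8.27%

Let p = c·b^2 = 630. δp/p = √((1·δc/c)² + (2·δb/b)²) = √(0.00619 + 0.00890) = 0.123, so δp = 77.4.
Q = p + x: δQ = √(δp² + δx²) = √(5990 + 1020) = 83.7
Q = 1010, so δQ/Q = 83.7/1010 = 0.0827.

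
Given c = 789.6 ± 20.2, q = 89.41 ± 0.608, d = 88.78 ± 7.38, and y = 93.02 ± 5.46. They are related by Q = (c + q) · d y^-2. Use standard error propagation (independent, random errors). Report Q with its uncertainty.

Let u = c + q = 879.0. δu = √(δc² + δq²) = √(408 + 0.370) = 20.2, so δu/u = 0.0230.
Q is then a monomial in u, d, y:
δQ/Q = √((δu/u)² + (1·δd/d)² + (-2·δy/y)²) = √(0.000529 + 0.00691 + 0.0138) = 0.146
Q = 9.019, so δQ = 0.146 × 9.019 = 1.31.

9.019 ± 1.31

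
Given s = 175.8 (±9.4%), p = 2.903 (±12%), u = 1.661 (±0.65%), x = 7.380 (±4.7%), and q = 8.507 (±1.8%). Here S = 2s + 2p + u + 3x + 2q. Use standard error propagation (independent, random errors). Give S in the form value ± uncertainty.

Sums and differences: (δS)² = Σ (cᵢ δxᵢ)².
  (2·δs)² = 1090;  (2·δp)² = 0.485;  (δu)² = 0.000117;  (3·δx)² = 1.08;  (2·δq)² = 0.0938
δS = √(1090) = 33.1
S = 398.2.

398.2 ± 33.1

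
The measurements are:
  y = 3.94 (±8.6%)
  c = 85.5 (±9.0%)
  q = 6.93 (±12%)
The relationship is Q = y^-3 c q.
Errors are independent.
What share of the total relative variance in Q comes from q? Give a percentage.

(δQ/Q)² = (-3·δy/y)² + (1·δc/c)² + (1·δq/q)²
  y term: (-3×0.0860)² = 0.0666
  c term: (1×0.0900)² = 0.00810
  q term: (1×0.120)² = 0.0144
Total = 0.0891. Share from q = 0.0144/0.0891 = 0.162.

16.2%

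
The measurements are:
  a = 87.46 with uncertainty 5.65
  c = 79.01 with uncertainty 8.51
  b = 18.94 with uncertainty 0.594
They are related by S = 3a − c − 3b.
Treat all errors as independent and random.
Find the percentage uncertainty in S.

15.1%

For a sum/difference, combine absolute errors in quadrature:
  (3·δa)² = 287;  (δc)² = 72.4;  (3·δb)² = 3.18
δS = √(363) = 19.0
S = 126.5, so δS/S = 19.0/126.5 = 0.151.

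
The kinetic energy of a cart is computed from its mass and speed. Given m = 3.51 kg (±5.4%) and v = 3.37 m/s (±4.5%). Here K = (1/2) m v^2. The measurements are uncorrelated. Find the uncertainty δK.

2.09 J

Each factor contributes (exponent × relative error)² to (δK/K)²:
  (1·δm/m)² = (1×0.0540)² = 0.00292;  (2·δv/v)² = (2×0.0450)² = 0.00810
δK/K = √(0.0110) = 0.105
K = 19.9 J, so δK = 0.105 × 19.9 = 2.09 J.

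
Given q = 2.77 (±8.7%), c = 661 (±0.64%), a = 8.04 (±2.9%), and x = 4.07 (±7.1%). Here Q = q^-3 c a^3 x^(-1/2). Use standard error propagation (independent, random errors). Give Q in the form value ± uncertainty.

Relative error in a monomial: (δQ/Q)² = Σ (nᵢ · δxᵢ/xᵢ)².
  (-3·δq/q)² = (-3×0.0870)² = 0.0681;  (1·δc/c)² = (1×0.00640)² = 4.1e-05;  (3·δa/a)² = (3×0.0290)² = 0.00757;  (−½·δx/x)² = (-0.5×0.0710)² = 0.00126
δQ/Q = √(0.0770) = 0.277
Q = 8010, so δQ = 0.277 × 8010 = 2220.

8010 ± 2220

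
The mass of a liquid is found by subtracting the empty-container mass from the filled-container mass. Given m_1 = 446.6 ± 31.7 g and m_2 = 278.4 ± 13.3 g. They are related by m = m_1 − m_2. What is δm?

34.4 g

m is a linear combination, so absolute uncertainties add in quadrature:
  (δm_1)² = 1000;  (δm_2)² = 177
δm = √(1180) = 34.4 g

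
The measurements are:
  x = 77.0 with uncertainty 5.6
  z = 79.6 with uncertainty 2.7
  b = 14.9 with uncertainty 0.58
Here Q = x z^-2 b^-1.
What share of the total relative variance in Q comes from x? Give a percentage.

46.4%

(δQ/Q)² = (1·δx/x)² + (-2·δz/z)² + (-1·δb/b)²
  x term: (1×0.0727)² = 0.00529
  z term: (-2×0.0339)² = 0.00460
  b term: (-1×0.0389)² = 0.00152
Total = 0.0114. Share from x = 0.00529/0.0114 = 0.464.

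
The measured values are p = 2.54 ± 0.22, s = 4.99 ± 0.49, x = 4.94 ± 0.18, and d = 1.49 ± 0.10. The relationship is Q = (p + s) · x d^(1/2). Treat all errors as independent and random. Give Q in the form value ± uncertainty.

Let u = p + s = 7.53. δu = √(δp² + δs²) = √(0.0484 + 0.240) = 0.537, so δu/u = 0.0713.
Q is then a monomial in u, x, d:
δQ/Q = √((δu/u)² + (1·δx/x)² + (½·δd/d)²) = √(0.00509 + 0.00133 + 0.00113) = 0.0868
Q = 45.4, so δQ = 0.0868 × 45.4 = 3.94.

45.4 ± 3.94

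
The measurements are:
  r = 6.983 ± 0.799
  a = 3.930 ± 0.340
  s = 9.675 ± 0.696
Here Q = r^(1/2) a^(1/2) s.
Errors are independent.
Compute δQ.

Products/powers → add relative errors in quadrature, weighted by exponent:
  (½·δr/r)² = (0.5×0.114)² = 0.00327;  (½·δa/a)² = (0.5×0.0865)² = 0.00187;  (1·δs/s)² = (1×0.0719)² = 0.00518
δQ/Q = √(0.0103) = 0.102
Q = 50.68, so δQ = 0.102 × 50.68 = 5.15.

5.15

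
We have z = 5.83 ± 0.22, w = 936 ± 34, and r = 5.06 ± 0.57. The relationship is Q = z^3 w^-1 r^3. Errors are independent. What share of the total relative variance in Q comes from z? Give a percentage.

9.99%

(δQ/Q)² = (3·δz/z)² + (-1·δw/w)² + (3·δr/r)²
  z term: (3×0.0377)² = 0.0128
  w term: (-1×0.0363)² = 0.00132
  r term: (3×0.113)² = 0.114
Total = 0.128. Share from z = 0.0128/0.128 = 0.0999.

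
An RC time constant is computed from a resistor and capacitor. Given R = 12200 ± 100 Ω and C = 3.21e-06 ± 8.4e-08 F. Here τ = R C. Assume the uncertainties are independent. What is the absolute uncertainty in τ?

Products/powers → add relative errors in quadrature, weighted by exponent:
  (1·δR/R)² = (1×0.00820)² = 6.72e-05;  (1·δC/C)² = (1×0.0262)² = 0.000685
δτ/τ = √(0.000752) = 0.0274
τ = 0.0392 s, so δτ = 0.0274 × 0.0392 = 0.00107 s.

0.00107 s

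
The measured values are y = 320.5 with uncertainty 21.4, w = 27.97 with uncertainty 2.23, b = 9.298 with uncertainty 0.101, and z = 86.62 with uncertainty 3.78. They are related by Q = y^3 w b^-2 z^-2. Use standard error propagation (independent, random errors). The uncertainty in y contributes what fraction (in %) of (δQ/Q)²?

73.5%

(δQ/Q)² = (3·δy/y)² + (1·δw/w)² + (-2·δb/b)² + (-2·δz/z)²
  y term: (3×0.0668)² = 0.0401
  w term: (1×0.0797)² = 0.00636
  b term: (-2×0.0109)² = 0.000472
  z term: (-2×0.0436)² = 0.00762
Total = 0.0546. Share from y = 0.0401/0.0546 = 0.735.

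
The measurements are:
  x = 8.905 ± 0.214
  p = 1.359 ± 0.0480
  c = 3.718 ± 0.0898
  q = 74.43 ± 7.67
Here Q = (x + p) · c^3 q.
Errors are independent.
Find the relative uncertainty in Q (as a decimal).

Let u = x + p = 10.26. δu = √(δx² + δp²) = √(0.0458 + 0.00230) = 0.219, so δu/u = 0.0214.
Q is then a monomial in u, c, q:
δQ/Q = √((δu/u)² + (3·δc/c)² + (1·δq/q)²) = √(0.000457 + 0.00525 + 0.0106) = 0.128

0.128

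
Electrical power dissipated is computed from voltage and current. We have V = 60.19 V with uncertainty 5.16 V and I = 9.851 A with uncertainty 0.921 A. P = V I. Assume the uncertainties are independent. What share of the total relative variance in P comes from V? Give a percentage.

45.7%

(δP/P)² = (1·δV/V)² + (1·δI/I)²
  V term: (1×0.0857)² = 0.00735
  I term: (1×0.0935)² = 0.00874
Total = 0.0161. Share from V = 0.00735/0.0161 = 0.457.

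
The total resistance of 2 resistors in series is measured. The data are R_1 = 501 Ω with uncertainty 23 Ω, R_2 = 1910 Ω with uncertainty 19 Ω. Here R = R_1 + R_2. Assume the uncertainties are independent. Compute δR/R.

0.0124

Absolute uncertainties add in quadrature for a linear combination:
  (δR_1)² = 529;  (δR_2)² = 361
δR = √(890) = 29.8 Ω
R = 2410 Ω, so δR/R = 29.8/2410 = 0.0124.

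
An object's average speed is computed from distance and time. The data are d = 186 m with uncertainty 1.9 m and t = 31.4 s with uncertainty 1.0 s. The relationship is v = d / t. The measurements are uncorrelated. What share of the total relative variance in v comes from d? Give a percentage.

(δv/v)² = (1·δd/d)² + (-1·δt/t)²
  d term: (1×0.0102)² = 0.000104
  t term: (-1×0.0318)² = 0.00101
Total = 0.00112. Share from d = 0.000104/0.00112 = 0.0933.

9.33%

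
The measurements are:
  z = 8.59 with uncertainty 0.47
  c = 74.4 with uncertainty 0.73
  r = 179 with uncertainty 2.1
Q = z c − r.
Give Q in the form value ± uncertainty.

Let p = z·c = 639. δp/p = √((1·δz/z)² + (1·δc/c)²) = √(0.00299 + 9.63e-05) = 0.0556, so δp = 35.5.
Q = p − r: δQ = √(δp² + δr²) = √(1260 + 4.41) = 35.6
Q = 460.

460 ± 35.6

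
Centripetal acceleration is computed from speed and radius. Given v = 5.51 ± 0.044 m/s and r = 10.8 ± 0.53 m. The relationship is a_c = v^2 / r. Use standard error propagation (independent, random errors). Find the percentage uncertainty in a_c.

For a monomial a_c ∝ v^2, r^-1, fractional errors add in quadrature:
  (2·δv/v)² = (2×0.00799)² = 0.000255;  (-1·δr/r)² = (-1×0.0491)² = 0.00241
δa_c/a_c = √(0.00266) = 0.0516

5.16%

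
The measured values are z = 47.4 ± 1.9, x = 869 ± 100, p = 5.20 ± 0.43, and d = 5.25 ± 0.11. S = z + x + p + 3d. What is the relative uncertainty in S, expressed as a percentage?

Each term contributes (cᵢ δxᵢ)² to (δS)²:
  (δz)² = 3.61;  (δx)² = 10000;  (δp)² = 0.185;  (3·δd)² = 0.109
δS = √(10000) = 100
S = 937, so δS/S = 100/937 = 0.107.

10.7%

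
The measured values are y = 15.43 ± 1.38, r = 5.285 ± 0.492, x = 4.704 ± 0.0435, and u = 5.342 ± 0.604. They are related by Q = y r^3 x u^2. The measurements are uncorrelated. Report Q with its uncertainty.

Each factor contributes (exponent × relative error)² to (δQ/Q)²:
  (1·δy/y)² = (1×0.0894)² = 0.00800;  (3·δr/r)² = (3×0.0931)² = 0.0780;  (1·δx/x)² = (1×0.00925)² = 8.55e-05;  (2·δu/u)² = (2×0.113)² = 0.0511
δQ/Q = √(0.137) = 0.370
Q = 305800, so δQ = 0.370 × 305800 = 1.13e+05.

(3.058 ± 1.13) × 10^5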